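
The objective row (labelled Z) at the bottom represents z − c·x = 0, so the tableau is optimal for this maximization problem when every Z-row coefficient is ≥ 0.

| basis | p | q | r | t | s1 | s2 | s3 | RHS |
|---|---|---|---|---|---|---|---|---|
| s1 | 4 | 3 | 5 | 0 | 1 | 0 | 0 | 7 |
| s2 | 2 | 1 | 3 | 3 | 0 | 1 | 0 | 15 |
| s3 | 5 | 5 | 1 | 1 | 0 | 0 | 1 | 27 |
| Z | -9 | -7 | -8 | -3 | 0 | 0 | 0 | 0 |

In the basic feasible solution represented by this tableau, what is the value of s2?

s2 is basic (row 2); its value is the RHS of that row, 15.

15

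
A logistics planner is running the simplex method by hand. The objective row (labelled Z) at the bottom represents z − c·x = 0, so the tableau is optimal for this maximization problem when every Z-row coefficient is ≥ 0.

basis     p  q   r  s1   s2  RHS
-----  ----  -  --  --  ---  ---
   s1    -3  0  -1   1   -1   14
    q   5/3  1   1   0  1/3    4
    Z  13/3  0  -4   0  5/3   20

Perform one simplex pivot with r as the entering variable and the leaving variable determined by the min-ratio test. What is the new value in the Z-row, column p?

11

Ratio test on column r — row 1: entry -1 ≤ 0; row 2: 4/1 = 4. Minimum is 4 at row 2 (q leaves); pivot element 1.
Divide row 2 by 1; eliminate column r from the other rows.
Z-row update in column p: 13/3 − (-4)·(5/3) = 11.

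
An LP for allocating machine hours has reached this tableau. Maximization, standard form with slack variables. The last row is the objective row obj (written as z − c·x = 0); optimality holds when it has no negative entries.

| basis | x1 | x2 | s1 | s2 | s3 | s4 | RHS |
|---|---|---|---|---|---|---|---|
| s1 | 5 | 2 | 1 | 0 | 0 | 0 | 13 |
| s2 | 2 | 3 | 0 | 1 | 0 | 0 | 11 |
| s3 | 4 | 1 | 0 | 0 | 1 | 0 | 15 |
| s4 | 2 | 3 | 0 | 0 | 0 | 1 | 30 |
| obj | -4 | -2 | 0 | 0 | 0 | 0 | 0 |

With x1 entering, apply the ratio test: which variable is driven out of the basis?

Column x1 entries and ratios — s1: 13/5 = 13/5; s2: 11/2 = 11/2; s3: 15/4 = 15/4; s4: 30/2 = 15.
Smallest ratio is 13/5 in the row of s1, so s1 leaves.

s1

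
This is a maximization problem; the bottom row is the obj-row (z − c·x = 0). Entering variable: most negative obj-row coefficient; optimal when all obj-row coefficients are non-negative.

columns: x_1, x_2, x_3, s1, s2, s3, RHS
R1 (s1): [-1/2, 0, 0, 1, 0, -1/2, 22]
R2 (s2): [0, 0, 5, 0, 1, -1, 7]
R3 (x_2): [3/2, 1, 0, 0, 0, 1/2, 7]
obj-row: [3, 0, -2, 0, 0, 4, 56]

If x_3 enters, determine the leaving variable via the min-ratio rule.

Column x_3 entries and ratios — s1: 0 ≤ 0, skip; s2: 7/5 = 7/5; x_2: 0 ≤ 0, skip.
Smallest ratio is 7/5 in the row of s2, so s2 leaves.

s2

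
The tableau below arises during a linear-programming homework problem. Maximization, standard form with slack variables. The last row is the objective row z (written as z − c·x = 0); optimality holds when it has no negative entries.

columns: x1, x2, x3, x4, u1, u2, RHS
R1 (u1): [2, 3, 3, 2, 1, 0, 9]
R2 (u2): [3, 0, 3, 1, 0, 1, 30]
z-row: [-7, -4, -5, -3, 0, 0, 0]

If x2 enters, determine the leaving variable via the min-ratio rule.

Column x2 entries and ratios — u1: 9/3 = 3; u2: 0 ≤ 0, skip.
Smallest ratio is 3 in the row of u1, so u1 leaves.

u1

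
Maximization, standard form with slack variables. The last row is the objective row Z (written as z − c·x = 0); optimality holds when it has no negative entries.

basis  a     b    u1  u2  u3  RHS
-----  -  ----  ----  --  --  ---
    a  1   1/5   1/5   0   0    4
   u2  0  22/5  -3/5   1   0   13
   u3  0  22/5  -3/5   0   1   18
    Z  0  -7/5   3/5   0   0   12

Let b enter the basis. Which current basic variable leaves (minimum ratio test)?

u2

Column b entries and ratios — a: 4/(1/5) = 20; u2: 13/(22/5) = 65/22; u3: 18/(22/5) = 45/11.
Smallest ratio is 65/22 in the row of u2, so u2 leaves.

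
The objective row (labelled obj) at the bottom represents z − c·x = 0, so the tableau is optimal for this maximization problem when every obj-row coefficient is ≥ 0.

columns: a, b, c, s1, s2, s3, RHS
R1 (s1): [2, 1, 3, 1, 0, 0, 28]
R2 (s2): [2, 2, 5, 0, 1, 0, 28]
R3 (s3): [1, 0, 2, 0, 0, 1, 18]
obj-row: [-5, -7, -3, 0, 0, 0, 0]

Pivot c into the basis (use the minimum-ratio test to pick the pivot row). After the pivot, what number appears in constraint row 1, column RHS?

Ratio test on column c — row 1: 28/3 = 28/3; row 2: 28/5 = 28/5; row 3: 18/2 = 9. Minimum is 28/5 at row 2 (s2 leaves); pivot element 5.
Divide row 2 by 5; eliminate column c from the other rows.
Row 1 update in column RHS: 28 − 3·(28/5) = 56/5.

56/5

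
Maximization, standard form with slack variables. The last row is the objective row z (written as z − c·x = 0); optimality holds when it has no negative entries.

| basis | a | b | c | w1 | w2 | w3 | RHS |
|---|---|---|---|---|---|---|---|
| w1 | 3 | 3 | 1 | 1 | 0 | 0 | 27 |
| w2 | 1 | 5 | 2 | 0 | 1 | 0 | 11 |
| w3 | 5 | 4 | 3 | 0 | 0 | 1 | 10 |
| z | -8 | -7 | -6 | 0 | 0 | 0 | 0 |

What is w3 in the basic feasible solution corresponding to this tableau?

10

w3 is basic (row 3); its value is the RHS of that row, 10.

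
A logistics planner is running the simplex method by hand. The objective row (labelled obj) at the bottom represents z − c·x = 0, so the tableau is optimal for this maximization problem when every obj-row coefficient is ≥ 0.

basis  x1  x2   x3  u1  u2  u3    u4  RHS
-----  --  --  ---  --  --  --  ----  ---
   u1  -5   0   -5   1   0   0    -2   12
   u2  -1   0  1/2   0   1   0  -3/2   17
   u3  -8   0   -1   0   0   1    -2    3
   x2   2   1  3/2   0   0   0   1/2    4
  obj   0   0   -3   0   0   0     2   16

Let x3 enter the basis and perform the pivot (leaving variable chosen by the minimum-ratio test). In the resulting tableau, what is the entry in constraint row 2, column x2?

Ratio test on column x3 — row 1: entry -5 ≤ 0; row 2: 17/(1/2) = 34; row 3: entry -1 ≤ 0; row 4: 4/(3/2) = 8/3. Minimum is 8/3 at row 4 (x2 leaves); pivot element 3/2.
Divide row 4 by 3/2; eliminate column x3 from the other rows.
Row 2 update in column x2: 0 − (1/2)·(2/3) = -1/3.

-1/3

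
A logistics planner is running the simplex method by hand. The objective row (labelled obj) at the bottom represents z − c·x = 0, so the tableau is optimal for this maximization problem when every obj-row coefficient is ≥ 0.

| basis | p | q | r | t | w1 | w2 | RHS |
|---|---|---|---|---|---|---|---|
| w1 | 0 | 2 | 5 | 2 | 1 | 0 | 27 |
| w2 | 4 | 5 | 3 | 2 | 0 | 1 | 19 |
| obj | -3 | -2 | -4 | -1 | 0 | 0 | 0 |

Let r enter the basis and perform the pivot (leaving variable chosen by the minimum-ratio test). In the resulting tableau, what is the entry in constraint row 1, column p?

0

Ratio test on column r — row 1: 27/5 = 27/5; row 2: 19/3 = 19/3. Minimum is 27/5 at row 1 (w1 leaves); pivot element 5.
Divide row 1 by 5; eliminate column r from the other rows.
In the new row 1, the p entry is the old entry divided by the pivot: 0/5 = 0.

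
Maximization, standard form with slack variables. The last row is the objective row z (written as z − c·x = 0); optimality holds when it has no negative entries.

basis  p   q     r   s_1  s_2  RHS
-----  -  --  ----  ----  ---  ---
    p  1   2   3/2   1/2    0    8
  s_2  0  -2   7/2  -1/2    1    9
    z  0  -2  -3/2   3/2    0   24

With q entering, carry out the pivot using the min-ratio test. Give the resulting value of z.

32

Ratio test on column q — row 1: 8/2 = 4; row 2: entry -2 ≤ 0. Minimum is 4 at row 1 (p leaves); pivot element 2.
Pivot on row 1; the z-row RHS becomes 24 − (-2)·4 = 32.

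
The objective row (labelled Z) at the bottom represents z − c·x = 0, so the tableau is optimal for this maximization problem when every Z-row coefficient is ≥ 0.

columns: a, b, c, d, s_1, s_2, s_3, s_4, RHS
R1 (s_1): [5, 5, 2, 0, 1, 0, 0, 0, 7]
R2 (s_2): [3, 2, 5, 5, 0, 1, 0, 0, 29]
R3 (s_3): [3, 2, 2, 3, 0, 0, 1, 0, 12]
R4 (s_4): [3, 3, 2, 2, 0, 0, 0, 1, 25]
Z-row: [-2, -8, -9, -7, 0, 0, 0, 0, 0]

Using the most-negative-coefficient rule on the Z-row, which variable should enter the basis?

c

Negative Z-row entries: a: -2, b: -8, c: -9, d: -7.
The most negative is -9 in column c, so c enters.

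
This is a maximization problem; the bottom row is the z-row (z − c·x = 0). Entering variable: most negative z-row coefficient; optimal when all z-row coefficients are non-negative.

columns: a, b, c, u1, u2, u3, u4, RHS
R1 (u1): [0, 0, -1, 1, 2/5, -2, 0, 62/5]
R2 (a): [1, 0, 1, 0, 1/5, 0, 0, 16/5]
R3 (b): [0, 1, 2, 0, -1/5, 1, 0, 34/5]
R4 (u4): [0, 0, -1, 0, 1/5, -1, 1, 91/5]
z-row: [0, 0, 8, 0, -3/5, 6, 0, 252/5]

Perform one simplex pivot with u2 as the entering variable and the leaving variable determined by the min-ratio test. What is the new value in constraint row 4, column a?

-1

Ratio test on column u2 — row 1: (62/5)/(2/5) = 31; row 2: (16/5)/(1/5) = 16; row 3: entry -1/5 ≤ 0; row 4: (91/5)/(1/5) = 91. Minimum is 16 at row 2 (a leaves); pivot element 1/5.
Divide row 2 by 1/5; eliminate column u2 from the other rows.
Row 4 update in column a: 0 − (1/5)·5 = -1.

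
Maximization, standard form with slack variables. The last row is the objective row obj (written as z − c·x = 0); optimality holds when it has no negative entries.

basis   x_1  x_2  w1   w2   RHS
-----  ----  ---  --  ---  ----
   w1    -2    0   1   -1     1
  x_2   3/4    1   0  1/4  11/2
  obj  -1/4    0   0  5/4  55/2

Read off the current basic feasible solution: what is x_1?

x_1 is not in the basis, so in the current basic feasible solution x_1 = 0.

0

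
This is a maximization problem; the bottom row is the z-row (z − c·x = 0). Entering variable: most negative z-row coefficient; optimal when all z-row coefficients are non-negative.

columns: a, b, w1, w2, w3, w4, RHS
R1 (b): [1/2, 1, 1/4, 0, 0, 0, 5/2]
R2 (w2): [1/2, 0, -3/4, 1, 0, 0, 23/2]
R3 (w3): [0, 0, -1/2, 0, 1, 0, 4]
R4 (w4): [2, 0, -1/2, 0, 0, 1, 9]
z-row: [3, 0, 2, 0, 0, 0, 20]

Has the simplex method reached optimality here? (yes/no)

yes

Every z-row coefficient is ≥ 0, so the tableau is optimal.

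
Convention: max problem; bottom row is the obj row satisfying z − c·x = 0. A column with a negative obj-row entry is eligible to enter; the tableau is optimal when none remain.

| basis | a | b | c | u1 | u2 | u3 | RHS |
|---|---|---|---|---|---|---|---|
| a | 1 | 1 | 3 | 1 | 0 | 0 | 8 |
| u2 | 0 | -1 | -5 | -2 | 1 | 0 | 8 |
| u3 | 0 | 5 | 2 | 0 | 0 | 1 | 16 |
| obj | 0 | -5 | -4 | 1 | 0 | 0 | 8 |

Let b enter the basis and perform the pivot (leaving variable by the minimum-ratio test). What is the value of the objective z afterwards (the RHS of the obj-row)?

Ratio test on column b — row 1: 8/1 = 8; row 2: entry -1 ≤ 0; row 3: 16/5 = 16/5. Minimum is 16/5 at row 3 (u3 leaves); pivot element 5.
Pivot on row 3; the obj-row RHS becomes 8 − (-5)·(16/5) = 24.

24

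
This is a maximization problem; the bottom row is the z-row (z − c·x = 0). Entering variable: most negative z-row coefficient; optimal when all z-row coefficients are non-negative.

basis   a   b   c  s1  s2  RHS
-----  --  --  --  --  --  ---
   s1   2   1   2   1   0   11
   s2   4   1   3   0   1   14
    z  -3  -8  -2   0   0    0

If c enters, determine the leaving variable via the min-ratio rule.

s2

Column c entries and ratios — s1: 11/2 = 11/2; s2: 14/3 = 14/3.
Smallest ratio is 14/3 in the row of s2, so s2 leaves.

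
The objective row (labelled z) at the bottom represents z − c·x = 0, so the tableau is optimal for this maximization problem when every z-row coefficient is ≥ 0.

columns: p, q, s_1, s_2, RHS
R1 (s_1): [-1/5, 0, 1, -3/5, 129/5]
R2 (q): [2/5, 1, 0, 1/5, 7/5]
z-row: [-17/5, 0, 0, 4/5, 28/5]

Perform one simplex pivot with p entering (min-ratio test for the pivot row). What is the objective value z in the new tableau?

35/2

Ratio test on column p — row 1: entry -1/5 ≤ 0; row 2: (7/5)/(2/5) = 7/2. Minimum is 7/2 at row 2 (q leaves); pivot element 2/5.
Pivot on row 2; the z-row RHS becomes 28/5 − (-17/5)·(7/2) = 35/2.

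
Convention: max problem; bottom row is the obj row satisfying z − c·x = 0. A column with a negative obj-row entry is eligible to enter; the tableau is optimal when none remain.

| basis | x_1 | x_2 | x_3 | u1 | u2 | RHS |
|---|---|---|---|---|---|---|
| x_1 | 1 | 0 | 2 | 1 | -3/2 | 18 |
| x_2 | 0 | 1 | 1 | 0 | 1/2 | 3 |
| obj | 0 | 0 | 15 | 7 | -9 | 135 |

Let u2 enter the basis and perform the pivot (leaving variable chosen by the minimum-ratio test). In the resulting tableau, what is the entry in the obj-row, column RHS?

Ratio test on column u2 — row 1: entry -3/2 ≤ 0; row 2: 3/(1/2) = 6. Minimum is 6 at row 2 (x_2 leaves); pivot element 1/2.
Divide row 2 by 1/2; eliminate column u2 from the other rows.
obj-row update in column RHS: 135 − (-9)·6 = 189.

189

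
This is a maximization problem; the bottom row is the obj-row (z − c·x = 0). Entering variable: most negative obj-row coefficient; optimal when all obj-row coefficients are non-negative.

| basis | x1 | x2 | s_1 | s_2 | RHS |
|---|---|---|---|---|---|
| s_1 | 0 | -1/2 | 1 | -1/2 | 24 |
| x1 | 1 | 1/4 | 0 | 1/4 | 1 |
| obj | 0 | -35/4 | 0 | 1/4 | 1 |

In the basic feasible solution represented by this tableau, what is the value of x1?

1

x1 is basic (row 2); its value is the RHS of that row, 1.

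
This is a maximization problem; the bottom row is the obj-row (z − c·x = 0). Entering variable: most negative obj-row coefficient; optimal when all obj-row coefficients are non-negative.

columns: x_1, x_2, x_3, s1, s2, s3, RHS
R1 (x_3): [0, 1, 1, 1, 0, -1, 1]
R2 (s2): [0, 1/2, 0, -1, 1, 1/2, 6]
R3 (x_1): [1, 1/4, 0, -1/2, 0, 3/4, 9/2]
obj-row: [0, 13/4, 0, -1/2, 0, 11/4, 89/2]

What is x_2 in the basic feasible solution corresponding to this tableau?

x_2 is not in the basis, so in the current basic feasible solution x_2 = 0.

0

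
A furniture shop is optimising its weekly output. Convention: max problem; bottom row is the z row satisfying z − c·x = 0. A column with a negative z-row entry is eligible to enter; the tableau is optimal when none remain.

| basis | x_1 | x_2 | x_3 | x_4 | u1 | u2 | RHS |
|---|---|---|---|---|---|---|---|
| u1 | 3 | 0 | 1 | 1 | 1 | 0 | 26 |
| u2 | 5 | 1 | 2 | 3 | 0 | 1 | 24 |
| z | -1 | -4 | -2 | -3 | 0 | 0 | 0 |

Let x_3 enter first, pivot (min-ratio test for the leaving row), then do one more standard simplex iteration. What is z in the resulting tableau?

Ratio test on column x_3 — row 1: 26/1 = 26; row 2: 24/2 = 12. Minimum is 12 at row 2 (u2 leaves); pivot element 2.
Pivot on row 2; the z-row RHS becomes 0 − (-2)·12 = 24.
Next entering variable (most negative z-row entry -3): x_2.
Ratio test on column x_2 — row 1: entry -1/2 ≤ 0; row 2: 12/(1/2) = 24. Minimum is 24 at row 2 (x_3 leaves); pivot element 1/2.
After the second pivot the z-row RHS is 24 − (-3)·24 = 96.

96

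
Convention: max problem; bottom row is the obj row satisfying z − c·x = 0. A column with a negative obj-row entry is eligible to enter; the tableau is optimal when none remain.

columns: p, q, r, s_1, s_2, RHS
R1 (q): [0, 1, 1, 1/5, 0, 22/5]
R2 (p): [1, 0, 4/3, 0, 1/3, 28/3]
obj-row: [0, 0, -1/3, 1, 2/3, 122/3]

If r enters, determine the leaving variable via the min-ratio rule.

q

Column r entries and ratios — q: (22/5)/1 = 22/5; p: (28/3)/(4/3) = 7.
Smallest ratio is 22/5 in the row of q, so q leaves.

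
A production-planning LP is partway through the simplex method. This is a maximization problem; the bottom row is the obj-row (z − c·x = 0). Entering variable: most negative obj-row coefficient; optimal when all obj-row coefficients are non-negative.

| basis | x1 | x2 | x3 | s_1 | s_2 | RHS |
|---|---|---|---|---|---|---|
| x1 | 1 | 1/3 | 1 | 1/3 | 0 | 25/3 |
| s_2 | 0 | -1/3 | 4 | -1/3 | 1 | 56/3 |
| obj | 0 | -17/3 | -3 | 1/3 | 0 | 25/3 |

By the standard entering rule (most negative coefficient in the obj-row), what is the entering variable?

Negative obj-row entries: x2: -17/3, x3: -3.
The most negative is -17/3 in column x2, so x2 enters.

x2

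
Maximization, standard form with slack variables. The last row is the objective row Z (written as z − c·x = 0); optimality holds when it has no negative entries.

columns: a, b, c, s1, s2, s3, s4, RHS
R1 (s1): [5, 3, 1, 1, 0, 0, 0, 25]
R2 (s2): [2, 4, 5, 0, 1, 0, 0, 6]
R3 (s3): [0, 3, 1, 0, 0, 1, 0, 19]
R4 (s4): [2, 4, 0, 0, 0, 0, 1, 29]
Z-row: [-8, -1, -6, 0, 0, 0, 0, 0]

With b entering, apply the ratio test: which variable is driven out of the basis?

Column b entries and ratios — s1: 25/3 = 25/3; s2: 6/4 = 3/2; s3: 19/3 = 19/3; s4: 29/4 = 29/4.
Smallest ratio is 3/2 in the row of s2, so s2 leaves.

s2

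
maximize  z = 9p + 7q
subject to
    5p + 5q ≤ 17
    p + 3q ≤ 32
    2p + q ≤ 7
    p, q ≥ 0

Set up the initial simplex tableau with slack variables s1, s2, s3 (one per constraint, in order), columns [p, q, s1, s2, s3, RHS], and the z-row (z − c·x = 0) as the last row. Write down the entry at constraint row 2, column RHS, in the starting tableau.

32

The RHS of constraint 2 is b_2 = 32.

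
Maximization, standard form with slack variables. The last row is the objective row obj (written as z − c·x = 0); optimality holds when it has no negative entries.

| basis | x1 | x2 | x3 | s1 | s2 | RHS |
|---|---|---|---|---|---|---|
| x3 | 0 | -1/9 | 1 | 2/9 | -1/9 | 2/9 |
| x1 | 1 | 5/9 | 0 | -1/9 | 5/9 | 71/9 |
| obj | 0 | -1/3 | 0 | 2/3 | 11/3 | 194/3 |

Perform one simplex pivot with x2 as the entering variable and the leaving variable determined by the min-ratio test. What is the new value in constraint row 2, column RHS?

71/5

Ratio test on column x2 — row 1: entry -1/9 ≤ 0; row 2: (71/9)/(5/9) = 71/5. Minimum is 71/5 at row 2 (x1 leaves); pivot element 5/9.
Divide row 2 by 5/9; eliminate column x2 from the other rows.
In the new row 2, the RHS entry is the old entry divided by the pivot: (71/9)/(5/9) = 71/5.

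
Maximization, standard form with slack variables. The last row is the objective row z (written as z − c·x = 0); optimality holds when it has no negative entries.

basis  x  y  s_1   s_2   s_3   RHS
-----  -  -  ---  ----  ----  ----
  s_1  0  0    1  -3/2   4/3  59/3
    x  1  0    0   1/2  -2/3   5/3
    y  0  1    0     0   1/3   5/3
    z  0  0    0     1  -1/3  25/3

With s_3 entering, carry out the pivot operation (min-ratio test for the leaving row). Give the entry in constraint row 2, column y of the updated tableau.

Ratio test on column s_3 — row 1: (59/3)/(4/3) = 59/4; row 2: entry -2/3 ≤ 0; row 3: (5/3)/(1/3) = 5. Minimum is 5 at row 3 (y leaves); pivot element 1/3.
Divide row 3 by 1/3; eliminate column s_3 from the other rows.
Row 2 update in column y: 0 − (-2/3)·3 = 2.

2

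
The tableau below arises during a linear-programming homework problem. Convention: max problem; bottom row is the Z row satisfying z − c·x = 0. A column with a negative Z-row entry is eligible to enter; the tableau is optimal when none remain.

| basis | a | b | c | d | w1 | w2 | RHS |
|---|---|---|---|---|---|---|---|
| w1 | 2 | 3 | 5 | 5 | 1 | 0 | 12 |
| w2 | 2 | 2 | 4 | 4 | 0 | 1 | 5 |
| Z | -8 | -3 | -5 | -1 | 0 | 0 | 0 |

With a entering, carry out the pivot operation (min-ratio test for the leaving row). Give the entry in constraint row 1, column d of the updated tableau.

1

Ratio test on column a — row 1: 12/2 = 6; row 2: 5/2 = 5/2. Minimum is 5/2 at row 2 (w2 leaves); pivot element 2.
Divide row 2 by 2; eliminate column a from the other rows.
Row 1 update in column d: 5 − 2·2 = 1.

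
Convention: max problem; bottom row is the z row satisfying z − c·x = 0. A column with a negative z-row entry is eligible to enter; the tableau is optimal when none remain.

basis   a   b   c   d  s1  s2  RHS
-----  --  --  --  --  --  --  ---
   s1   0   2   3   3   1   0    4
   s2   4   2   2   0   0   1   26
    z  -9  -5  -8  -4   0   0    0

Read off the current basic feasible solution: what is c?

c is not in the basis, so in the current basic feasible solution c = 0.

0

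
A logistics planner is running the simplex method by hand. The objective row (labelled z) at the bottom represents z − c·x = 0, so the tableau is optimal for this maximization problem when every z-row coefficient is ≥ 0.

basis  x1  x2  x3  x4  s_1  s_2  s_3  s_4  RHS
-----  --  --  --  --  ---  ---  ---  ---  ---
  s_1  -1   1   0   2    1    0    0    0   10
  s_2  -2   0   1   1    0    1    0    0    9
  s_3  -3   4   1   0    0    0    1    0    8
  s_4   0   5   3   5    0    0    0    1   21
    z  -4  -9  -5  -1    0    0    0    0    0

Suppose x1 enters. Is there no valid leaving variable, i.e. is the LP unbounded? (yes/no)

yes

Every constraint-row entry in column x1 is ≤ 0, so increasing x1 is unbounded.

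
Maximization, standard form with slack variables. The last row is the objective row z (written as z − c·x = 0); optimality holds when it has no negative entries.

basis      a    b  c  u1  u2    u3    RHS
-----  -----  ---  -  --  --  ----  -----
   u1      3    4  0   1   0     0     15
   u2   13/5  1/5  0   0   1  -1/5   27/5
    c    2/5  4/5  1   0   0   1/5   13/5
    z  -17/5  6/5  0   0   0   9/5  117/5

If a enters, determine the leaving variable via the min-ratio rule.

u2

Column a entries and ratios — u1: 15/3 = 5; u2: (27/5)/(13/5) = 27/13; c: (13/5)/(2/5) = 13/2.
Smallest ratio is 27/13 in the row of u2, so u2 leaves.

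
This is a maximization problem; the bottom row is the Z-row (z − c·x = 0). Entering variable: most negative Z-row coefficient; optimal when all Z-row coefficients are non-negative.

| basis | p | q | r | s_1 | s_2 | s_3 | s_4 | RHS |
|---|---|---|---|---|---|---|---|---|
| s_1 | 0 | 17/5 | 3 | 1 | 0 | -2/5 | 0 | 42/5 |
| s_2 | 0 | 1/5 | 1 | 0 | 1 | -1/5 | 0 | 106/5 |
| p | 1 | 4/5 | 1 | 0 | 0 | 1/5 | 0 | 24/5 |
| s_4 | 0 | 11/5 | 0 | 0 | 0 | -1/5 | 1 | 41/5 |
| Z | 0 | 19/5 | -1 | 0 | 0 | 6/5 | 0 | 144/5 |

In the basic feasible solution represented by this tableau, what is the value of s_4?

41/5

s_4 is basic (row 4); its value is the RHS of that row, 41/5.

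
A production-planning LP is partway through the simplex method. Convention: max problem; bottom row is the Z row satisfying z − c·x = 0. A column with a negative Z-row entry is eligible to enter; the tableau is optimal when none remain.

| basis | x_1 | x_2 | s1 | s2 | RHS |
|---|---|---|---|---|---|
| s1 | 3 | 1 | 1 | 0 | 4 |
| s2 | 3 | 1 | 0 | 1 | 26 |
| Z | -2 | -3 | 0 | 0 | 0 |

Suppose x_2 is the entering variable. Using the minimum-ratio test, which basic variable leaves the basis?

Column x_2 entries and ratios — s1: 4/1 = 4; s2: 26/1 = 26.
Smallest ratio is 4 in the row of s1, so s1 leaves.

s1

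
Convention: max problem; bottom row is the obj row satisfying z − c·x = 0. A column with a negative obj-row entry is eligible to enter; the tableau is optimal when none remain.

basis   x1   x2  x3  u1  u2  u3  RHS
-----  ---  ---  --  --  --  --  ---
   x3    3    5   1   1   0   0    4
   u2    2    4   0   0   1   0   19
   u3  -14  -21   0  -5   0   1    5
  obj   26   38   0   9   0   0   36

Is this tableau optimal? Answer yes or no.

Every obj-row coefficient is ≥ 0, so the tableau is optimal.

yes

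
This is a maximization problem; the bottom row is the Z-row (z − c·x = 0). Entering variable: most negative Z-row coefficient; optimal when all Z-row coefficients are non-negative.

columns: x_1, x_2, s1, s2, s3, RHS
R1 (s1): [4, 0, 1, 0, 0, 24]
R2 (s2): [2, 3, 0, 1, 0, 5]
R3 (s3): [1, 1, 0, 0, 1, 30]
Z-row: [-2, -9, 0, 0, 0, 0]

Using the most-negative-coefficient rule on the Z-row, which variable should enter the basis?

Negative Z-row entries: x_1: -2, x_2: -9.
The most negative is -9 in column x_2, so x_2 enters.

x_2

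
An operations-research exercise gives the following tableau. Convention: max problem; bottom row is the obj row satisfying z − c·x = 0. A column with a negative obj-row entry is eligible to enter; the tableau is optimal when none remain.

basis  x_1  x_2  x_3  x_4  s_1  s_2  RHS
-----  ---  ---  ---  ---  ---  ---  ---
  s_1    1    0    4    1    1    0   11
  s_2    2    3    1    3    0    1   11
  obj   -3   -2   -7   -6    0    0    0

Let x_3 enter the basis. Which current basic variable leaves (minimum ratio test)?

s_1

Column x_3 entries and ratios — s_1: 11/4 = 11/4; s_2: 11/1 = 11.
Smallest ratio is 11/4 in the row of s_1, so s_1 leaves.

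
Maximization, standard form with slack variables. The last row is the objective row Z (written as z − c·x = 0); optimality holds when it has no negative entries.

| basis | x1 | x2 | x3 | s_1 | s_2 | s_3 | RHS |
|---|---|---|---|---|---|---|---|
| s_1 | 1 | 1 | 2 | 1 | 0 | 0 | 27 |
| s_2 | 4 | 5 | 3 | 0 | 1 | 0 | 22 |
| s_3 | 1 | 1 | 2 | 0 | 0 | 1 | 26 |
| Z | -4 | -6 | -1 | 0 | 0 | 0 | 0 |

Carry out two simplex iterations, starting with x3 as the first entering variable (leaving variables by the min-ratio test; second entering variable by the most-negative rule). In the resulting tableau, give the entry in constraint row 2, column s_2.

Ratio test on column x3 — row 1: 27/2 = 27/2; row 2: 22/3 = 22/3; row 3: 26/2 = 13. Minimum is 22/3 at row 2 (s_2 leaves); pivot element 3.
Divide row 2 by 3; eliminate column x3 from the other rows.
Second iteration: most negative Z-row entry is -13/3 in column x2, so x2 enters.
Ratio test on column x2 — row 1: entry -7/3 ≤ 0; row 2: (22/3)/(5/3) = 22/5; row 3: entry -7/3 ≤ 0. Minimum is 22/5 at row 2 (x3 leaves); pivot element 5/3.
Divide row 2 by 5/3; eliminate column x2 from the other rows.
After both pivots, the entry at constraint row 2, column s_2 is 1/5.

1/5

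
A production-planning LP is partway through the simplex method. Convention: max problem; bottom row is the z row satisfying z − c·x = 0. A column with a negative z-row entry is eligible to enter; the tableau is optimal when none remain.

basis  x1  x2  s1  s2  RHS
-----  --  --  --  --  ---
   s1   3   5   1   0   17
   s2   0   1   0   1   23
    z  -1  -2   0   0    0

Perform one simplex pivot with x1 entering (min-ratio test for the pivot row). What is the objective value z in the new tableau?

17/3

Ratio test on column x1 — row 1: 17/3 = 17/3; row 2: entry 0 ≤ 0. Minimum is 17/3 at row 1 (s1 leaves); pivot element 3.
Pivot on row 1; the z-row RHS becomes 0 − (-1)·(17/3) = 17/3.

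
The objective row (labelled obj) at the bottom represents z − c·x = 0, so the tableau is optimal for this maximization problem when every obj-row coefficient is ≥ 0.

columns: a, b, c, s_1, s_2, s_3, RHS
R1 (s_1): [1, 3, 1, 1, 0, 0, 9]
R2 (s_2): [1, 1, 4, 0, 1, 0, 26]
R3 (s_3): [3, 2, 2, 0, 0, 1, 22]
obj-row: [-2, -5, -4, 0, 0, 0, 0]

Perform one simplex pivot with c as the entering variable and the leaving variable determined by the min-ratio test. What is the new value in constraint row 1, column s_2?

-1/4

Ratio test on column c — row 1: 9/1 = 9; row 2: 26/4 = 13/2; row 3: 22/2 = 11. Minimum is 13/2 at row 2 (s_2 leaves); pivot element 4.
Divide row 2 by 4; eliminate column c from the other rows.
Row 1 update in column s_2: 0 − 1·(1/4) = -1/4.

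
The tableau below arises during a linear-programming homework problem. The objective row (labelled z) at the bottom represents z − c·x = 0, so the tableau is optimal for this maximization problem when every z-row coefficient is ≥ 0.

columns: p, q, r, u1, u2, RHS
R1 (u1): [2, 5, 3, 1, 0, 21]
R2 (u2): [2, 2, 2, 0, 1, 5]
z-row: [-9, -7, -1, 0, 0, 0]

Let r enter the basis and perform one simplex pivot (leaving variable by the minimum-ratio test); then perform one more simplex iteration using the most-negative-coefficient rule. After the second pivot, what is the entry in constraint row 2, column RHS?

5/2

Ratio test on column r — row 1: 21/3 = 7; row 2: 5/2 = 5/2. Minimum is 5/2 at row 2 (u2 leaves); pivot element 2.
Divide row 2 by 2; eliminate column r from the other rows.
Second iteration: most negative z-row entry is -8 in column p, so p enters.
Ratio test on column p — row 1: entry -1 ≤ 0; row 2: (5/2)/1 = 5/2. Minimum is 5/2 at row 2 (r leaves); pivot element 1.
Divide row 2 by 1; eliminate column p from the other rows.
After both pivots, the entry at constraint row 2, column RHS is 5/2.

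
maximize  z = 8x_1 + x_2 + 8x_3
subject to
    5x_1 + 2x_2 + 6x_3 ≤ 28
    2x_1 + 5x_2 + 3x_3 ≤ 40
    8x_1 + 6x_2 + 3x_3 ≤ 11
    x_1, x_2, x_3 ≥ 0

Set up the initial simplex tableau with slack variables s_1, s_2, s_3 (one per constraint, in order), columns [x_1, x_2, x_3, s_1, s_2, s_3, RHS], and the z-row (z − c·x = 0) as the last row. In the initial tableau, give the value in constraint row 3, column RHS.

11

The RHS of constraint 3 is b_3 = 11.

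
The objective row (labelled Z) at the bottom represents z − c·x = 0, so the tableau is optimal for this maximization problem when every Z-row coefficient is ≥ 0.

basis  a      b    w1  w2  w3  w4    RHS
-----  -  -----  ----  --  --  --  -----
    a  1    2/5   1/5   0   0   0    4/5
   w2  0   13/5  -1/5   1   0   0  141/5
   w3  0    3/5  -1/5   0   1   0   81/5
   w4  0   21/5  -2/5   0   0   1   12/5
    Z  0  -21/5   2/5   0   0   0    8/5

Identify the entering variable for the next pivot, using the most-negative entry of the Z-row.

b

Negative Z-row entries: b: -21/5.
The most negative is -21/5 in column b, so b enters.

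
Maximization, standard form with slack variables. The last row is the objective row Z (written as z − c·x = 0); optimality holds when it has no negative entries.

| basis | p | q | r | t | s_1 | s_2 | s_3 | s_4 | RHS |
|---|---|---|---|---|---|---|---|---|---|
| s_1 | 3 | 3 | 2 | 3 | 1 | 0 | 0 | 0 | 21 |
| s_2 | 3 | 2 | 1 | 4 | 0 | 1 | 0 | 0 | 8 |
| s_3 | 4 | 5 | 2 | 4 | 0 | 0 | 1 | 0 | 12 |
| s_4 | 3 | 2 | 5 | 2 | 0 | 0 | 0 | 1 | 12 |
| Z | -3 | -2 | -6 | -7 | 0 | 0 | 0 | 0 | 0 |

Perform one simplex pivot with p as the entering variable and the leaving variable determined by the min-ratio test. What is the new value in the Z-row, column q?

Ratio test on column p — row 1: 21/3 = 7; row 2: 8/3 = 8/3; row 3: 12/4 = 3; row 4: 12/3 = 4. Minimum is 8/3 at row 2 (s_2 leaves); pivot element 3.
Divide row 2 by 3; eliminate column p from the other rows.
Z-row update in column q: -2 − (-3)·(2/3) = 0.

0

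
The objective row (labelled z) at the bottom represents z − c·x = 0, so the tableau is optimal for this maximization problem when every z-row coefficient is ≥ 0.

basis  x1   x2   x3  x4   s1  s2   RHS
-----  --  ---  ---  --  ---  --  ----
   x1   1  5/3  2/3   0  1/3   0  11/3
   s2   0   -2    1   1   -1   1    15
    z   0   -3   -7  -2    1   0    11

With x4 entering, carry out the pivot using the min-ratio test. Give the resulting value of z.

41

Ratio test on column x4 — row 1: entry 0 ≤ 0; row 2: 15/1 = 15. Minimum is 15 at row 2 (s2 leaves); pivot element 1.
Pivot on row 2; the z-row RHS becomes 11 − (-2)·15 = 41.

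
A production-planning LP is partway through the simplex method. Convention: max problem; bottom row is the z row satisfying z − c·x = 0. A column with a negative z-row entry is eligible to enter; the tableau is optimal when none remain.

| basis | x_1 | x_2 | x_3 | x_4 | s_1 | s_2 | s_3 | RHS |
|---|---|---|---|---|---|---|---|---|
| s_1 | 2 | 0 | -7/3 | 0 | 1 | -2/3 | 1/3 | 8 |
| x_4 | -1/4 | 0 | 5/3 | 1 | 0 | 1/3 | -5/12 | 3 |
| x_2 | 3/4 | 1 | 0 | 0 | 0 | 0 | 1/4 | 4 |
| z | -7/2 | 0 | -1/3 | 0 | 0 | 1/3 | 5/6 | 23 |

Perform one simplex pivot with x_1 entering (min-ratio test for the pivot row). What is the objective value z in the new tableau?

Ratio test on column x_1 — row 1: 8/2 = 4; row 2: entry -1/4 ≤ 0; row 3: 4/(3/4) = 16/3. Minimum is 4 at row 1 (s_1 leaves); pivot element 2.
Pivot on row 1; the z-row RHS becomes 23 − (-7/2)·4 = 37.

37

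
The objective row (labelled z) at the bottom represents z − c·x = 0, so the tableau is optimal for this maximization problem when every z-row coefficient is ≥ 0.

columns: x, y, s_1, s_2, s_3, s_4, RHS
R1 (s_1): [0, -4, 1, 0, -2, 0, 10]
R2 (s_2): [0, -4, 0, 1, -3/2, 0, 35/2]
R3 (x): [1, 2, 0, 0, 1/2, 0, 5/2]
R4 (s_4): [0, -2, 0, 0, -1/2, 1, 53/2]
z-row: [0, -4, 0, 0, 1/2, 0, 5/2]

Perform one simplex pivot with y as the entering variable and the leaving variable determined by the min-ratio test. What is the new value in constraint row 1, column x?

2

Ratio test on column y — row 1: entry -4 ≤ 0; row 2: entry -4 ≤ 0; row 3: (5/2)/2 = 5/4; row 4: entry -2 ≤ 0. Minimum is 5/4 at row 3 (x leaves); pivot element 2.
Divide row 3 by 2; eliminate column y from the other rows.
Row 1 update in column x: 0 − (-4)·(1/2) = 2.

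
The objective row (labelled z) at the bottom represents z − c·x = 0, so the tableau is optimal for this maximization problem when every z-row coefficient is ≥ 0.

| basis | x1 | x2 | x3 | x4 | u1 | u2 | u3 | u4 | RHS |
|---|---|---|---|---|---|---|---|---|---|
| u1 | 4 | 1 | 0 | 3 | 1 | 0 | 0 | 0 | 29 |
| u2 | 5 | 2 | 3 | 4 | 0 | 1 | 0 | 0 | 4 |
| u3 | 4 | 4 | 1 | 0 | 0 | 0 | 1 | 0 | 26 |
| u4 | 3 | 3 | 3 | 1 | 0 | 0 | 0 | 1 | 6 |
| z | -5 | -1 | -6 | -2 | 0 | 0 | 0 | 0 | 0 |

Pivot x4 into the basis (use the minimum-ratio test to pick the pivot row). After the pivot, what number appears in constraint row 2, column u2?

Ratio test on column x4 — row 1: 29/3 = 29/3; row 2: 4/4 = 1; row 3: entry 0 ≤ 0; row 4: 6/1 = 6. Minimum is 1 at row 2 (u2 leaves); pivot element 4.
Divide row 2 by 4; eliminate column x4 from the other rows.
In the new row 2, the u2 entry is the old entry divided by the pivot: 1/4 = 1/4.

1/4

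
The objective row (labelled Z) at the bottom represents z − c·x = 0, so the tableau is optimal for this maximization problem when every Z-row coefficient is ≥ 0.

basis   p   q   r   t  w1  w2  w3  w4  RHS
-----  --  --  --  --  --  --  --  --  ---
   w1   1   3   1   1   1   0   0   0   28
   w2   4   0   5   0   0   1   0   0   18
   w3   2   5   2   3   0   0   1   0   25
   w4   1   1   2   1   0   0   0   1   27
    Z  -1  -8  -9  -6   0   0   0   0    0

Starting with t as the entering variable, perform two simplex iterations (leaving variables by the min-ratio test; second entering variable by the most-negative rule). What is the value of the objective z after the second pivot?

68

Ratio test on column t — row 1: 28/1 = 28; row 2: entry 0 ≤ 0; row 3: 25/3 = 25/3; row 4: 27/1 = 27. Minimum is 25/3 at row 3 (w3 leaves); pivot element 3.
Pivot on row 3; the Z-row RHS becomes 0 − (-6)·(25/3) = 50.
Next entering variable (most negative Z-row entry -5): r.
Ratio test on column r — row 1: (59/3)/(1/3) = 59; row 2: 18/5 = 18/5; row 3: (25/3)/(2/3) = 25/2; row 4: (56/3)/(4/3) = 14. Minimum is 18/5 at row 2 (w2 leaves); pivot element 5.
After the second pivot the Z-row RHS is 50 − (-5)·(18/5) = 68.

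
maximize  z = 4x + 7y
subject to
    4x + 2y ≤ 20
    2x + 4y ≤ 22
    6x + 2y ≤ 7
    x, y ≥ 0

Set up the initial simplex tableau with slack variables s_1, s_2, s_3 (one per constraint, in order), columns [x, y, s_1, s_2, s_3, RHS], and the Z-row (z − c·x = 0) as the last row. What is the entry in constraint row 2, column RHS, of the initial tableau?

22

The RHS of constraint 2 is b_2 = 22.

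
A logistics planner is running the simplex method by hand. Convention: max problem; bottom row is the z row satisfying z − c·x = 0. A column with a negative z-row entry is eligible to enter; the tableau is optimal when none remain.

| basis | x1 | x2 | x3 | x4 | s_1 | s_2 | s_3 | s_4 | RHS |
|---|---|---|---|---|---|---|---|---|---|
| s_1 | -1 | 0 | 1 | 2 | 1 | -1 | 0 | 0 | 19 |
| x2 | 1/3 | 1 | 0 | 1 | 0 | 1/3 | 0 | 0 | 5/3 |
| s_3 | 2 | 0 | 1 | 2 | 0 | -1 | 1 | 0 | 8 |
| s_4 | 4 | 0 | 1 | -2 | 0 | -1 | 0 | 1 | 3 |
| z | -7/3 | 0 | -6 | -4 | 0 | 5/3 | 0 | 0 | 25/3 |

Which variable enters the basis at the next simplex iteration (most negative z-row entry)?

Negative z-row entries: x1: -7/3, x3: -6, x4: -4.
The most negative is -6 in column x3, so x3 enters.

x3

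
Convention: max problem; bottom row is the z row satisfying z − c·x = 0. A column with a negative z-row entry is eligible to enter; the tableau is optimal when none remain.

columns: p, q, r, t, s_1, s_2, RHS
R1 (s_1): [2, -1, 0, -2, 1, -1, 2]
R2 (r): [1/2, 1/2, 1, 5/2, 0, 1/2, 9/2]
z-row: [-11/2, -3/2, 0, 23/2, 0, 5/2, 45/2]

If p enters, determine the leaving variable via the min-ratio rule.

Column p entries and ratios — s_1: 2/2 = 1; r: (9/2)/(1/2) = 9.
Smallest ratio is 1 in the row of s_1, so s_1 leaves.

s_1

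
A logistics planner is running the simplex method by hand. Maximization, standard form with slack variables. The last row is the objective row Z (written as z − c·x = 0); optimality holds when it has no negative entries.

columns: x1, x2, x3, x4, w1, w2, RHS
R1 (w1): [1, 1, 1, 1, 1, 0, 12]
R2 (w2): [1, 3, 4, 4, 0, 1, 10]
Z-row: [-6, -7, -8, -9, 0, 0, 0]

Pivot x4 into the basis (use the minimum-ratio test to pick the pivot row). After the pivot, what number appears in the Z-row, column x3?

1

Ratio test on column x4 — row 1: 12/1 = 12; row 2: 10/4 = 5/2. Minimum is 5/2 at row 2 (w2 leaves); pivot element 4.
Divide row 2 by 4; eliminate column x4 from the other rows.
Z-row update in column x3: -8 − (-9)·1 = 1.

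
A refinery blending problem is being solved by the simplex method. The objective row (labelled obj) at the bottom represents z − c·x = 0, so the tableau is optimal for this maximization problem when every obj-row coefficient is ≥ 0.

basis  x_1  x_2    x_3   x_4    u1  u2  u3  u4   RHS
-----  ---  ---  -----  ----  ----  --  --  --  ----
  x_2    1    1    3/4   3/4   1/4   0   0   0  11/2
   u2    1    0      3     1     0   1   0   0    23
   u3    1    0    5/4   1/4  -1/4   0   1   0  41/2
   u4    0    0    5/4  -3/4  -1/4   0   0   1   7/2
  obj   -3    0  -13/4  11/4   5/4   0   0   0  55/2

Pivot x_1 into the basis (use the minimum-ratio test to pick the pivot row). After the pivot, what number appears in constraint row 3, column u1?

-1/2

Ratio test on column x_1 — row 1: (11/2)/1 = 11/2; row 2: 23/1 = 23; row 3: (41/2)/1 = 41/2; row 4: entry 0 ≤ 0. Minimum is 11/2 at row 1 (x_2 leaves); pivot element 1.
Divide row 1 by 1; eliminate column x_1 from the other rows.
Row 3 update in column u1: -1/4 − 1·(1/4) = -1/2.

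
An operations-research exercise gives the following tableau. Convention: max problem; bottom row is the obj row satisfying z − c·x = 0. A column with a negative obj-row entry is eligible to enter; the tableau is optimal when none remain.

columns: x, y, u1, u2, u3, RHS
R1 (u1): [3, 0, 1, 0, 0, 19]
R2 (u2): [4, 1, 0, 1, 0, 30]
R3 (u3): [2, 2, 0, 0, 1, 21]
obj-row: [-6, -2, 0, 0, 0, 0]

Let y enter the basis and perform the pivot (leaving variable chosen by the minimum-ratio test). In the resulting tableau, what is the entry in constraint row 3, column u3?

Ratio test on column y — row 1: entry 0 ≤ 0; row 2: 30/1 = 30; row 3: 21/2 = 21/2. Minimum is 21/2 at row 3 (u3 leaves); pivot element 2.
Divide row 3 by 2; eliminate column y from the other rows.
In the new row 3, the u3 entry is the old entry divided by the pivot: 1/2 = 1/2.

1/2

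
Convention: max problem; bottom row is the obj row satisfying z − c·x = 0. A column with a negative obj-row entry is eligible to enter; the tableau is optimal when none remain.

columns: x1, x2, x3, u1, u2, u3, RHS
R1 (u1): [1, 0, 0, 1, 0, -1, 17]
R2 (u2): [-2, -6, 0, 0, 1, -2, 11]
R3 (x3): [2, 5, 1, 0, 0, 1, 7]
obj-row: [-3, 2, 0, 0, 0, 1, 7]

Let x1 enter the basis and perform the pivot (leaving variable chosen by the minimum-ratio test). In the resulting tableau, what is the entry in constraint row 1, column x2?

Ratio test on column x1 — row 1: 17/1 = 17; row 2: entry -2 ≤ 0; row 3: 7/2 = 7/2. Minimum is 7/2 at row 3 (x3 leaves); pivot element 2.
Divide row 3 by 2; eliminate column x1 from the other rows.
Row 1 update in column x2: 0 − 1·(5/2) = -5/2.

-5/2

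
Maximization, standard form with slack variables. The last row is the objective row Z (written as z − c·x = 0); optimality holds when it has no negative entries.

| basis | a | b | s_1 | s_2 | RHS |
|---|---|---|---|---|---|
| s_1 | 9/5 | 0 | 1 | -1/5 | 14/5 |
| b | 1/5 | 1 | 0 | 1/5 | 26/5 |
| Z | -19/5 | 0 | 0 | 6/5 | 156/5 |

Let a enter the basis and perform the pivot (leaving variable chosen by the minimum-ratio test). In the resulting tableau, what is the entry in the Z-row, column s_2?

7/9

Ratio test on column a — row 1: (14/5)/(9/5) = 14/9; row 2: (26/5)/(1/5) = 26. Minimum is 14/9 at row 1 (s_1 leaves); pivot element 9/5.
Divide row 1 by 9/5; eliminate column a from the other rows.
Z-row update in column s_2: 6/5 − (-19/5)·(-1/9) = 7/9.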